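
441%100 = 41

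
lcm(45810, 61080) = 183240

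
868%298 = 272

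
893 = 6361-5468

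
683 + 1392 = 2075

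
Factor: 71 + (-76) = -1*5^1 = -5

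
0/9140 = 0 = 0.00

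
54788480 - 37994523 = 16793957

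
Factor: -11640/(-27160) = 3^1 * 7^(-1) = 3/7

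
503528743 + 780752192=1284280935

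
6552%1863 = 963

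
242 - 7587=-7345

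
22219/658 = 33 + 505/658 ≈ 33.77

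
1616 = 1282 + 334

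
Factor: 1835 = 5^1 * 367^1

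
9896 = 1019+8877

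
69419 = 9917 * 7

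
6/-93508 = -3/46754 ≈ -0.0000642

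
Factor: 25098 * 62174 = 2^2 * 3^1 * 7^1 * 47^1 * 89^1 * 4441^1 = 1560443052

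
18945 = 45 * 421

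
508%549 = 508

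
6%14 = 6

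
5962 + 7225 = 13187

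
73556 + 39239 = 112795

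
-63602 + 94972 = 31370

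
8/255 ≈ 0.0314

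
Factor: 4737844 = 2^2 * 1184461^1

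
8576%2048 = 384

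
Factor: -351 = -1*3^3*13^1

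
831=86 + 745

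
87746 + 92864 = 180610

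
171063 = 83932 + 87131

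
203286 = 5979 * 34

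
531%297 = 234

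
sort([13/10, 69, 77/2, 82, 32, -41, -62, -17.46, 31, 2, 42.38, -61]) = [-62, -61, -41, -17.46, 13/10, 2, 31, 32, 77/2, 42.38, 69, 82]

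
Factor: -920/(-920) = 1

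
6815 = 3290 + 3525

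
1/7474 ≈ 0.000134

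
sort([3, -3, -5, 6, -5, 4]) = [-5, -5, -3, 3, 4, 6]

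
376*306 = 115056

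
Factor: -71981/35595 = -1 * 3^(-2) * 5^(-1) * 7^1 * 13^1 = -91/45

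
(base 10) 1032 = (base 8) 2010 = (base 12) 720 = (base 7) 3003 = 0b10000001000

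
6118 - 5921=197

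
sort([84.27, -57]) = [-57, 84.27]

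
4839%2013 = 813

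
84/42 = 2 = 2.00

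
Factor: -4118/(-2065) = 2^1*5^(-1)*7^(-1)*29^1*59^(-1)*71^1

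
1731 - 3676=-1945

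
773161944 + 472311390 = 1245473334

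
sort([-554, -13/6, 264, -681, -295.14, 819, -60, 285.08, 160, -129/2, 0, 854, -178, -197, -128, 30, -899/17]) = [-681, -554, -295.14, -197, -178, -128, -129/2, -60, -899/17, -13/6, 0, 30, 160, 264, 285.08, 819, 854]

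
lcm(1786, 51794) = 51794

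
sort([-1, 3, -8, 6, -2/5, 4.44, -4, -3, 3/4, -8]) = [-8, -8, -4, -3, -1, -2/5, 3/4, 3, 4.44, 6]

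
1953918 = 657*2974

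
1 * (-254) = -254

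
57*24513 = 1397241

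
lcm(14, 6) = 42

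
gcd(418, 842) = 2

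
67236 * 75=5042700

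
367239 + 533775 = 901014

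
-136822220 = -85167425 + -51654795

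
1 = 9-8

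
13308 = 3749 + 9559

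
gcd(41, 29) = 1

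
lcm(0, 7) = 0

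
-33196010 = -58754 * 565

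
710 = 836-126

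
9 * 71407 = 642663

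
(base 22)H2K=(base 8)20144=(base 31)8JF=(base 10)8292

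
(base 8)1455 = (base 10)813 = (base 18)293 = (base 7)2241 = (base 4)30231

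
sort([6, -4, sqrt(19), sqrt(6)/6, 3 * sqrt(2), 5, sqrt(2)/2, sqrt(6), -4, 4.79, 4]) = [-4, -4, sqrt(6)/6, sqrt(2)/2, sqrt(6), 4, 3 * sqrt(2), sqrt(19), 4.79, 5, 6]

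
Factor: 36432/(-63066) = -1 * 2^3 * 3^1 * 11^1 * 457^(-1) = -264/457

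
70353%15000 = 10353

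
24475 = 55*445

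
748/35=21 + 13/35≈21.37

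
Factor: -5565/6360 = -1*2^ (-3)*7^1 = -7/8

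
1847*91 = 168077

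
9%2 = 1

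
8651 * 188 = 1626388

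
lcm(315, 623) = 28035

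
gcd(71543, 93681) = 1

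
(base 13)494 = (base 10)797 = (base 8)1435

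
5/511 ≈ 0.00978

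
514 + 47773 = 48287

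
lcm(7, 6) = 42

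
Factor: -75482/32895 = -1 * 2^1 * 3^(-2) * 5^(-1) * 11^1 * 17^(-1) * 43^(-1) * 47^1 * 73^1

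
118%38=4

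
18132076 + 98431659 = 116563735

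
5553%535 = 203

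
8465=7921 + 544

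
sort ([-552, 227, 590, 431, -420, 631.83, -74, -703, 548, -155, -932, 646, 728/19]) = [-932, -703, -552, -420, -155, -74, 728/19, 227, 431, 548, 590, 631.83, 646]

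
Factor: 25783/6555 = 3^ (-1) * 5^ (-1) * 59^1 = 59/15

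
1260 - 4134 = -2874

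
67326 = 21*3206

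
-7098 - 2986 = -10084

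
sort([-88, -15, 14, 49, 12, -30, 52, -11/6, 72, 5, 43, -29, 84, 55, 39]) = [-88, -30, -29, -15, -11/6, 5, 12, 14, 39, 43, 49, 52, 55, 72, 84]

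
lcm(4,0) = 0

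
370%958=370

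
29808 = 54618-24810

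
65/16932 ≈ 0.00384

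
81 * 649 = 52569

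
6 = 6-0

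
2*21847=43694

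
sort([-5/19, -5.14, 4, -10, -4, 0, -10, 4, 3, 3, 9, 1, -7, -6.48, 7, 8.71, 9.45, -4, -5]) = [-10, -10, -7, -6.48, -5.14, -5, -4, -4, -5/19, 0, 1, 3, 3, 4, 4, 7, 8.71, 9, 9.45]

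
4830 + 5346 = 10176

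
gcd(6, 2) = 2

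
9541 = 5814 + 3727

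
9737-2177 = 7560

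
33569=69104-35535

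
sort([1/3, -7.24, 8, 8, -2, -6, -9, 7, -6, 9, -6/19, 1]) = [-9, -7.24, -6, -6, -2, -6/19, 1/3, 1, 7, 8, 8, 9]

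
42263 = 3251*13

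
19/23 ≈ 0.826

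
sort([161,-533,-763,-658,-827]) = [-827,-763,-658,-533,161]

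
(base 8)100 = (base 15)44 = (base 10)64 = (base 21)31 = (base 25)2e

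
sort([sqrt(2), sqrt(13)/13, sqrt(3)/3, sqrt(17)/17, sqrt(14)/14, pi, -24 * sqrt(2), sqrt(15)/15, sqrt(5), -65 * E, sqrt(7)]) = [-65 * E, -24 * sqrt(2), sqrt(17)/17, sqrt(15)/15, sqrt(14)/14, sqrt(13)/13, sqrt(3)/3, sqrt(2), sqrt(5), sqrt(7), pi]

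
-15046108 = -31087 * 484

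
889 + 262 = 1151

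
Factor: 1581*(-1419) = -1*3^2*11^1*17^1*31^1*43^1 = -2243439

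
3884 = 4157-273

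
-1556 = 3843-5399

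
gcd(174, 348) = 174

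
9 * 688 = 6192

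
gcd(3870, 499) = 1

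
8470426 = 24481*346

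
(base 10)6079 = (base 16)17bf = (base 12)3627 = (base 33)5j7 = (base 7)23503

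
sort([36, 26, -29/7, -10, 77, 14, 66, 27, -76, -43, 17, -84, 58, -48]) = [-84, -76, -48, -43, -10, -29/7, 14, 17, 26, 27, 36, 58, 66, 77]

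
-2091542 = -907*2306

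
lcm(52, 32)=416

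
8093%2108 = 1769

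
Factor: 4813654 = 2^1*89^1*27043^1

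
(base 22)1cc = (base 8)1370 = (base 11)631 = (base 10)760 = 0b1011111000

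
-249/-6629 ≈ 0.0376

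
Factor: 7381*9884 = 2^2*7^1*11^2*61^1*353^1 = 72953804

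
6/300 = 1/50 = 0.02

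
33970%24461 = 9509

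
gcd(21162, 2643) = 3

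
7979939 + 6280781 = 14260720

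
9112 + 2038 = 11150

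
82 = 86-4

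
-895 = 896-1791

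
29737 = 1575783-1546046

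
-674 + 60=-614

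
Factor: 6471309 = 3^1 * 13^1 * 165931^1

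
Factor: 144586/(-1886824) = -1 * 2^(-2) * 13^1 * 67^1 * 83^1 * 227^(-1) * 1039^(-1) = -72293/943412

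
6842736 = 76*90036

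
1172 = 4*293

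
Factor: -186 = -1*2^1*3^1*31^1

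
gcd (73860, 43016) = 4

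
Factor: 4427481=3^1*1475827^1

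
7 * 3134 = 21938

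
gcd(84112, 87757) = 1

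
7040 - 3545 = 3495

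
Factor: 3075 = 3^1 * 5^2 * 41^1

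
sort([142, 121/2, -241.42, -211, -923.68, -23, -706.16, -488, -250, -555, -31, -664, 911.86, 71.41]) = [-923.68, -706.16, -664, -555, -488, -250, -241.42, -211, -31, -23, 121/2, 71.41, 142, 911.86]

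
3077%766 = 13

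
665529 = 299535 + 365994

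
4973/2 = 2486 + 1/2 = 2486.50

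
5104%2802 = 2302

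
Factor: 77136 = 2^4*3^1*1607^1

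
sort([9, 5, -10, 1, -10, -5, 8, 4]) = [-10, -10, -5, 1, 4, 5, 8, 9]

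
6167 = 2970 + 3197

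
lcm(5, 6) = 30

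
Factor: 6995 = 5^1 * 1399^1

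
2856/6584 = 357/823 ≈ 0.434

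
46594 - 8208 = 38386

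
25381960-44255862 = -18873902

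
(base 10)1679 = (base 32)1kf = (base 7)4616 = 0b11010001111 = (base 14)87d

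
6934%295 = 149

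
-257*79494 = -20429958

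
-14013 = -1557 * 9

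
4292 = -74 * (-58)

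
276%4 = 0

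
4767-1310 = 3457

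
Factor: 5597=29^1*193^1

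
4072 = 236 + 3836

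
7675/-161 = -47 - 108/161 ≈ -47.67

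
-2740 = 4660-7400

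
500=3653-3153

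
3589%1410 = 769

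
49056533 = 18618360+30438173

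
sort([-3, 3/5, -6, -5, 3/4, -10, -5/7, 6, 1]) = [-10, -6, -5, -3, -5/7, 3/5, 3/4, 1, 6]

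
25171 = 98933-73762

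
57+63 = 120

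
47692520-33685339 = 14007181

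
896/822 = 448/411 ≈ 1.09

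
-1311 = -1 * 1311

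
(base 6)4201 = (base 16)3a9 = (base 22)1kd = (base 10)937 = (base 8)1651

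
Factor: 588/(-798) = -1*2^1*7^1*19^(-1) = -14/19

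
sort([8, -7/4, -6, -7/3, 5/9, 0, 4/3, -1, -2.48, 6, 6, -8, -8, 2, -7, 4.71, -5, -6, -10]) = [-10, -8, -8, -7, -6, -6, -5, -2.48, -7/3, -7/4, -1, 0, 5/9, 4/3, 2, 4.71, 6, 6, 8]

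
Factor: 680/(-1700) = -1*2^1*5^(-1) = -2/5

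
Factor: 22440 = 2^3*3^1*5^1*11^1*17^1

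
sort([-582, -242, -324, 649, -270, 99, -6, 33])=[-582, -324, -270, -242, -6, 33, 99, 649]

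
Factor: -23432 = -1*2^3*29^1*101^1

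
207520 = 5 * 41504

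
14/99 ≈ 0.141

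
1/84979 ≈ 0.0000118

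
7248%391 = 210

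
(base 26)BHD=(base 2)1111011010011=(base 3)101211021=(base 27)AM7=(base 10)7891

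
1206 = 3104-1898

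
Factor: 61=61^1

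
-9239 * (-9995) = 92343805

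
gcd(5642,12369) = 217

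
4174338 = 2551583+1622755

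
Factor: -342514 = -1*2^1*41^1*4177^1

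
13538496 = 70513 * 192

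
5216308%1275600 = 113908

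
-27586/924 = -13793/462 ≈ -29.85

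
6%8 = 6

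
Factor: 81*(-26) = -1*2^1*3^4*13^1 = -2106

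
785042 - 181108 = 603934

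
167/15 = 11 + 2/15 ≈ 11.13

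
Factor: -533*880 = -1*2^4*5^1*11^1*13^1*41^1 = -469040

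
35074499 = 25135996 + 9938503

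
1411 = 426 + 985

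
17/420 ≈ 0.0405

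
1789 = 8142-6353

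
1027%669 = 358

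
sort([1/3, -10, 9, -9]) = [-10, -9, 1/3, 9]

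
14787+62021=76808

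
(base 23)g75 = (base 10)8630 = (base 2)10000110110110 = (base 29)a7h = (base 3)102211122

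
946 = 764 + 182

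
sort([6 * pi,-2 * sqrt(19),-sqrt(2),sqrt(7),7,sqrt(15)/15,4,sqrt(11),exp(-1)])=[-2 * sqrt(19),-sqrt(2),sqrt(15)/15,exp(-1),sqrt(7),sqrt(11),4,7,6 * pi]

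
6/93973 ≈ 0.0000638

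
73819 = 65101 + 8718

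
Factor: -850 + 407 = -1 * 443^1 = -443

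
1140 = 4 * 285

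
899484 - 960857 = -61373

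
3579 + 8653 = 12232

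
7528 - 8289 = -761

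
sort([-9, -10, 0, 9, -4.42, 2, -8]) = [-10, -9, -8, -4.42, 0, 2, 9]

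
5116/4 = 1279 = 1279.00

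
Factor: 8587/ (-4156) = -1 * 2^ (-2) * 31^1 * 277^1 * 1039^ (-1)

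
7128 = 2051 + 5077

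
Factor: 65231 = 37^1*41^1*43^1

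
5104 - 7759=-2655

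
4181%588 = 65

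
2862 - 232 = 2630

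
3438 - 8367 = -4929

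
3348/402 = 8 + 22/67 ≈ 8.33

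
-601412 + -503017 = -1104429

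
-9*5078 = -45702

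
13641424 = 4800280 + 8841144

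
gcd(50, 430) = 10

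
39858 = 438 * 91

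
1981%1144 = 837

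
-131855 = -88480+-43375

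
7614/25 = 304 + 14/25 = 304.56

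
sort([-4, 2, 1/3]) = [-4, 1/3, 2]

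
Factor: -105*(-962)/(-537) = -1*2^1*5^1*7^1*13^1*37^1*179^(-1) = -33670/179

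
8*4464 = 35712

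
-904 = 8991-9895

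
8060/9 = 895 + 5/9 ≈ 895.56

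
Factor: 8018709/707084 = 2^(-2)*3^1*7^(-1)*25253^(-1)*2672903^1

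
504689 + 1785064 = 2289753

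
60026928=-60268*(-996)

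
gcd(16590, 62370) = 210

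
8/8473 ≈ 0.000944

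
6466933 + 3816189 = 10283122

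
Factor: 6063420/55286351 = 2^2*3^1*5^1*11^1*71^ (-1)*9187^1*778681^ (-1)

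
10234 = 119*86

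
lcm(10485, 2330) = 20970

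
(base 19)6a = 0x7c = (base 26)4k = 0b1111100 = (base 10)124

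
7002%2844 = 1314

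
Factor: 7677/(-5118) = -1 * 2^(-1) * 3^1 = -3/2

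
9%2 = 1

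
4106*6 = 24636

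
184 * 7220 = 1328480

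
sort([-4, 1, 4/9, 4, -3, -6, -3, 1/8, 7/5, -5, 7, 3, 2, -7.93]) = [-7.93, -6, -5, -4, -3, -3, 1/8, 4/9, 1, 7/5, 2, 3, 4, 7]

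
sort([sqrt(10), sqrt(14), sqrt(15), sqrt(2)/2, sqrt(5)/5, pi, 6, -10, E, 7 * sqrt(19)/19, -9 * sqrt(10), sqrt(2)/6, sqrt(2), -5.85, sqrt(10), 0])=[-9 * sqrt(10), -10, -5.85, 0, sqrt(2)/6, sqrt(5)/5, sqrt(2)/2, sqrt(2), 7 * sqrt(19)/19, E, pi, sqrt(10), sqrt(10), sqrt(14), sqrt(15), 6]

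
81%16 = 1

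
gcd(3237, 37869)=39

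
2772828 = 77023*36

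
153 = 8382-8229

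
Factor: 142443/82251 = 7^2*13^(-1)*17^1*37^(-1) = 833/481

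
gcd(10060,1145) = 5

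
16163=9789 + 6374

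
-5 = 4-9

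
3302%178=98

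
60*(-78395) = -4703700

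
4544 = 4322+222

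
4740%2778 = 1962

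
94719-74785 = 19934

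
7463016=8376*891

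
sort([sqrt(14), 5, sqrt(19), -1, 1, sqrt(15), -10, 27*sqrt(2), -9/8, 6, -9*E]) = [-9*E, -10, -9/8, -1, 1, sqrt(14), sqrt(15), sqrt(19), 5, 6, 27*sqrt(2)]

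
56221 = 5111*11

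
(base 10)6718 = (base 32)6hu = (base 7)25405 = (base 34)5rk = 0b1101000111110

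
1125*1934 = 2175750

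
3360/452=840/113 ≈ 7.43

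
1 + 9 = 10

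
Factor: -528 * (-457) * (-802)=-1 * 2^5 * 3^1 * 11^1 * 401^1 * 457^1=-193519392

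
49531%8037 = 1309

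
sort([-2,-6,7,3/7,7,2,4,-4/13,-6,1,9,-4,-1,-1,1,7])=[-6,-6,-4,-2,-1,-1,-4/13,3/7,1,1,2,4,7,7,7,9]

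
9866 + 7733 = 17599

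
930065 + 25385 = 955450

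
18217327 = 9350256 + 8867071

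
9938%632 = 458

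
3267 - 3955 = -688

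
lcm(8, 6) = 24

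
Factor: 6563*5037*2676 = 2^2*3^2*23^1*73^1*223^1*6563^1 = 88462755756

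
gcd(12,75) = 3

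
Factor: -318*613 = -1*2^1*3^1*53^1*613^1 = -194934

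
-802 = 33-835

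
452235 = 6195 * 73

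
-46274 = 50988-97262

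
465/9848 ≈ 0.0472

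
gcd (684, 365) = 1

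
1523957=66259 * 23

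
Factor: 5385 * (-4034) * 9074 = -1 * 2^2 * 3^1 * 5^1 * 13^1 * 349^1 * 359^1 * 2017^1 = -197115318660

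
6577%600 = 577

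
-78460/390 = -201 - 7/39 ≈ -201.18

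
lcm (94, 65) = 6110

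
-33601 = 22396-55997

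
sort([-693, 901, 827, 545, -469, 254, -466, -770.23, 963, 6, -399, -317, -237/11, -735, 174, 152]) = [-770.23, -735, -693, -469, -466, -399, -317, -237/11, 6, 152, 174, 254, 545, 827, 901, 963]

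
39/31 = 1 + 8/31 ≈ 1.26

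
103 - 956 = -853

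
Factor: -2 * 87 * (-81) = 2^1 * 3^5 * 29^1 = 14094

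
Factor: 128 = 2^7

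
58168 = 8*7271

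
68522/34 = 34261/17 ≈ 2015.35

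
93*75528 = 7024104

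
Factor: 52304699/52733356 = 2^(-2) * 13^(-1) * 17^1 * 31^(-1) * 1193^1 * 2579^1 * 32713^(-1)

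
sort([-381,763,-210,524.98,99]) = [-381,-210,99,524.98,763]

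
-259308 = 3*(-86436)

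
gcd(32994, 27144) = 234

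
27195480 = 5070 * 5364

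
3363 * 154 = 517902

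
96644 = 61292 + 35352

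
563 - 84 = 479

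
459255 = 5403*85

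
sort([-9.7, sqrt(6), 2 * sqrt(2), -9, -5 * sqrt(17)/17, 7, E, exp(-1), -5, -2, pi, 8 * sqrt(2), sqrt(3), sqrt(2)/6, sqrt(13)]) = [-9.7, -9, -5, -2, -5 * sqrt(17)/17, sqrt(2)/6, exp(-1), sqrt(3), sqrt(6), E, 2 * sqrt(2), pi, sqrt(13), 7, 8 * sqrt(2)]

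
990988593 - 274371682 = 716616911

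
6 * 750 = 4500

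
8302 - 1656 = 6646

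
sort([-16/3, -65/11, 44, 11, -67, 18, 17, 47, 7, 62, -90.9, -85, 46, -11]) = [-90.9, -85, -67, -11, -65/11, -16/3, 7, 11, 17, 18, 44, 46, 47, 62]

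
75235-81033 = -5798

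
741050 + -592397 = 148653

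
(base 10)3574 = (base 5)103244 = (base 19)9h2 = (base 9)4811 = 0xdf6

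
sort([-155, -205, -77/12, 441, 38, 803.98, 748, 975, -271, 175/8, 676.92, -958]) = [-958, -271, -205, -155, -77/12, 175/8, 38, 441, 676.92, 748, 803.98, 975]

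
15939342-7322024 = 8617318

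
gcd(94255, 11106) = 1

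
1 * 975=975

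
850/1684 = 425/842 ≈ 0.505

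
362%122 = 118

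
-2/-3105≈0.000644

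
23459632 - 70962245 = -47502613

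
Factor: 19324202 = 2^1*41^1*235661^1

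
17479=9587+7892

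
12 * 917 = 11004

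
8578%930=208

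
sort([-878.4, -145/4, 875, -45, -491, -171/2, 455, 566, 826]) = [-878.4, -491, -171/2, -45, -145/4, 455, 566, 826, 875]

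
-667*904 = -602968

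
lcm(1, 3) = 3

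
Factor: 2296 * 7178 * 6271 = 2^4 * 7^1 * 37^1 * 41^1 * 97^1 * 6271^1 = 103350394448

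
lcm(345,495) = 11385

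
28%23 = 5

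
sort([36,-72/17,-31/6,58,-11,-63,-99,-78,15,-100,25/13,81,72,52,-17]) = [-100,-99,-78,-63,-17,-11,-31/6,-72/17,25/13,15,36,52,58,72,81]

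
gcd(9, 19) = 1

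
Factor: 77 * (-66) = -1 * 2^1 * 3^1 * 7^1 * 11^2 = -5082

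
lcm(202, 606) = 606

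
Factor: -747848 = -1 * 2^3 * 93481^1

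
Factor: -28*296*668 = -1*2^7*7^1*37^1*167^1 = -5536384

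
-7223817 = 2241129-9464946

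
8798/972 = 9+25/486 ≈ 9.05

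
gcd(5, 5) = 5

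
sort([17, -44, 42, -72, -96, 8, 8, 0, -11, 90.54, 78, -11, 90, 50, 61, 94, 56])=[-96, -72, -44, -11, -11, 0, 8, 8, 17, 42, 50, 56, 61, 78, 90, 90.54, 94]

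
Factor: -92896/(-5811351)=2^5 * 3^(-1) * 7^(-2) * 13^(-1) * 2903^1 * 3041^(-1)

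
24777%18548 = 6229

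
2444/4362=1222/2181 ≈ 0.560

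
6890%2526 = 1838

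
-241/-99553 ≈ 0.00242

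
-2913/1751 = -1 - 1162/1751 ≈ -1.66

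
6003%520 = 283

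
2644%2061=583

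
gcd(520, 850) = 10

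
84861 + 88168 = 173029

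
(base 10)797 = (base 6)3405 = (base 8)1435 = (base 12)565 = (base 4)30131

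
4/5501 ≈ 0.000727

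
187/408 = 11/24 ≈ 0.458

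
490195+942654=1432849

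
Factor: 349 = 349^1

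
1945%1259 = 686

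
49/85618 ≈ 0.000572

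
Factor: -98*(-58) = 2^2*7^2*29^1 = 5684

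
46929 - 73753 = -26824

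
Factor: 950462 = 2^1 * 41^1 * 67^1 * 173^1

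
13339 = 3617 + 9722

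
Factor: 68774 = 2^1 * 137^1 * 251^1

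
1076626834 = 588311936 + 488314898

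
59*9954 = 587286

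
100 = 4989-4889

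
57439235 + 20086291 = 77525526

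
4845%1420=585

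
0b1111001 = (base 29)45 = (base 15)81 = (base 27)4d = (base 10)121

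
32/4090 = 16/2045 ≈ 0.00782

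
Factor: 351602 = 2^1 * 31^1 * 53^1 * 107^1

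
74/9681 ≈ 0.00764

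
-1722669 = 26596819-28319488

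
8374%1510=824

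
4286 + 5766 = 10052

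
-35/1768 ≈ -0.0198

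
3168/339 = 9 + 39/113≈9.35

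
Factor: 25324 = 2^2*13^1*487^1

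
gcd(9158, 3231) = 1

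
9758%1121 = 790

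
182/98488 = 7/3788 ≈ 0.00185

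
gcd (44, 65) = 1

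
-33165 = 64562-97727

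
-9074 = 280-9354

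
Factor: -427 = -1*7^1*61^1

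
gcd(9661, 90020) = 1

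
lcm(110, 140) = 1540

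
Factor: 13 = 13^1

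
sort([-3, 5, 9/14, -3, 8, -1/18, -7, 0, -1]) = [-7, -3, -3, -1, -1/18, 0, 9/14, 5, 8]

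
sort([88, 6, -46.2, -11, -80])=[-80, -46.2, -11, 6, 88]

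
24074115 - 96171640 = -72097525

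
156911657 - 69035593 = 87876064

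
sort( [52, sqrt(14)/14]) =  [sqrt(14)/14, 52]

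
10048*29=291392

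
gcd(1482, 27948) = 6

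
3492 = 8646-5154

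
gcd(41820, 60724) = 68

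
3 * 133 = 399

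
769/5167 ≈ 0.149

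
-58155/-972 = 19385/324 ≈ 59.83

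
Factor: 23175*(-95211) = -1*3^4*5^2*71^1*103^1*149^1 = -2206514925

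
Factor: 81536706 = 2^1 * 3^5 * 167771^1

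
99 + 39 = 138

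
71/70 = 1 + 1/70 ≈ 1.01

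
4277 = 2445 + 1832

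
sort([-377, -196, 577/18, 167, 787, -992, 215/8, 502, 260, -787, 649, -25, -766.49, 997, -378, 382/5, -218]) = [-992, -787, -766.49, -378, -377, -218, -196, -25, 215/8, 577/18, 382/5, 167, 260, 502, 649, 787, 997]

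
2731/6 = 455 + 1/6 ≈ 455.17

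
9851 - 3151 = 6700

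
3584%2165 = 1419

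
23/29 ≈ 0.793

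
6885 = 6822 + 63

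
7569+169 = 7738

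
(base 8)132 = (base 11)82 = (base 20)4a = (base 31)2s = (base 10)90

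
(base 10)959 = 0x3bf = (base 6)4235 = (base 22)1ld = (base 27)18e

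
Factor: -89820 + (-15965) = -1*5^1*21157^1 = -105785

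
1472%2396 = 1472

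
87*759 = 66033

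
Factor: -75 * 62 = -1 * 2^1 * 3^1 * 5^2 * 31^1 = -4650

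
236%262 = 236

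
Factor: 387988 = 2^2*96997^1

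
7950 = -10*(-795)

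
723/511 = 1+212/511 ≈ 1.41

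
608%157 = 137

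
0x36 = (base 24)26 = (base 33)1l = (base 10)54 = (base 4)312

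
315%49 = 21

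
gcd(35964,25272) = 972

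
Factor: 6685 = 5^1 * 7^1 * 191^1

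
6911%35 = 16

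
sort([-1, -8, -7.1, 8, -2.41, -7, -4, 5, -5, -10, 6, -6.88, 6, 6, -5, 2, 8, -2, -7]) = [-10, -8, -7.1, -7, -7, -6.88, -5, -5, -4, -2.41, -2, -1, 2, 5, 6, 6, 6, 8, 8]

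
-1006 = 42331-43337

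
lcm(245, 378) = 13230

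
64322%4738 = 2728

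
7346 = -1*(-7346)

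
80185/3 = 26728 + 1/3 ≈ 26728.33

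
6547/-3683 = -1 - 2864/3683 ≈ -1.78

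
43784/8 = 5473 = 5473.00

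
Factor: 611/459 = 3^(-3) * 13^1 * 17^(-1) * 47^1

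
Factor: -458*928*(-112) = 2^10*7^1*29^1*229^1 = 47602688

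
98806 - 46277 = 52529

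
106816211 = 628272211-521456000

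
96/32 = 3 = 3.00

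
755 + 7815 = 8570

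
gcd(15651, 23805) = 9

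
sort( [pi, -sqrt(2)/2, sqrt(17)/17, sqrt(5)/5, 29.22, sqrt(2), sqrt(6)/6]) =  [-sqrt(2)/2, sqrt(17)/17, sqrt(6)/6, sqrt(5)/5, sqrt(2), pi, 29.22]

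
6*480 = 2880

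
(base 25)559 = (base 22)6g3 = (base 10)3259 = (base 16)cbb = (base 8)6273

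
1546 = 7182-5636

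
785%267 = 251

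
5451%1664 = 459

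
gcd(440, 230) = 10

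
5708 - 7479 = -1771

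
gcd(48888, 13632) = 24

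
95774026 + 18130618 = 113904644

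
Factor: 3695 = 5^1*739^1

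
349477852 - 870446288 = -520968436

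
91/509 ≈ 0.179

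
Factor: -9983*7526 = -1*2^1*53^1*67^1*71^1*149^1 = -75132058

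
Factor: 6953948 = 2^2 * 1738487^1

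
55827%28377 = 27450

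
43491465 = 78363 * 555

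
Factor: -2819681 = -1*2819681^1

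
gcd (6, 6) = 6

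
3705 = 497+3208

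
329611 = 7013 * 47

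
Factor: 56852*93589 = 2^2*31^1*61^1*233^1*3019^1 = 5320721828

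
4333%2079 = 175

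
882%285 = 27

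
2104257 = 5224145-3119888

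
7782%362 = 180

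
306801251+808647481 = 1115448732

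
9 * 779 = 7011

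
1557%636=285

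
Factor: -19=-1*19^1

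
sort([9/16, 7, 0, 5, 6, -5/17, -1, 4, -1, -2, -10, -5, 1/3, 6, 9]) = [-10, -5, -2, -1, -1, -5/17, 0, 1/3, 9/16, 4, 5, 6, 6, 7, 9]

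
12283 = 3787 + 8496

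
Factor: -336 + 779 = 443^1 = 443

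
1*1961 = 1961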